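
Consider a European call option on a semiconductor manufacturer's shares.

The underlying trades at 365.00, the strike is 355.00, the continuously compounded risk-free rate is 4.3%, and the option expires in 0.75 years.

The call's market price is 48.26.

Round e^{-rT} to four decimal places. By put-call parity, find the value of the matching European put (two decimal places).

27.01

exp(−rT) = exp(−0.043·0.75) = 0.9683
Put-call parity: C − P = S − K·e^(−rT) = 365 − 355·0.9683 = 365 − 343.7465 = 21.2535
P = C − (C − P) = 48.26 − (21.2535) = 27.0065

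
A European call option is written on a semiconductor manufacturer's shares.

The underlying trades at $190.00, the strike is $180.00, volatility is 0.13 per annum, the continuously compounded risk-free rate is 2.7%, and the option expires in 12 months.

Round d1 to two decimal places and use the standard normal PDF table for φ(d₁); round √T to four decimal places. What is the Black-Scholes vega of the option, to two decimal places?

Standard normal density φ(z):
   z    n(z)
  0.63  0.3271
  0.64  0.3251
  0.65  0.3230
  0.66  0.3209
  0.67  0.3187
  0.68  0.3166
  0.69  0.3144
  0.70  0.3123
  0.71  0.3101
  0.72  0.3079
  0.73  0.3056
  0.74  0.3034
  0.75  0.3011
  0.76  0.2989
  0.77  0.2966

σ√T = 0.13 × 1.0000 = 0.1300
d₁ = [ln(190/180) + (0.027 + ½·0.13²)·1] / (σ√T) = (0.0541 + 0.0355) / 0.1300 = 0.6886 which rounds to 0.69
√T = √1 = 1.0000
φ(d₁) = φ(0.69) = 0.3144
vega = S·φ(d₁)·√T = 190·0.3144·1.0000 = 59.7360

59.74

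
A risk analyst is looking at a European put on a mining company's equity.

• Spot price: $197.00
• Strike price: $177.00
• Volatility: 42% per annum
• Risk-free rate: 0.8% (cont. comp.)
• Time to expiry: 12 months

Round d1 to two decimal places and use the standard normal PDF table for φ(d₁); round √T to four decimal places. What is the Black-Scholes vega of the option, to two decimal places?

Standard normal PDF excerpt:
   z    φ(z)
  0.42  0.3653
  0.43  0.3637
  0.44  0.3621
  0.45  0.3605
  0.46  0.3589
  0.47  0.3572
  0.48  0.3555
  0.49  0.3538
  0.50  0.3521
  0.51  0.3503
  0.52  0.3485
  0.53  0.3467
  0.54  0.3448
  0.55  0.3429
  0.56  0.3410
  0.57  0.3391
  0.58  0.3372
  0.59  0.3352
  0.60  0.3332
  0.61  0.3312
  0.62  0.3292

70.03

σ√T = 0.42 × 1.0000 = 0.4200
ln(S/K) + (r + σ²/2)T = ln(197/177) + (0.008 + 0.42²/2)·1 = 0.1071 + 0.0962 = 0.2033
d₁ = 0.2033 / 0.4200 = 0.4839 ≈ 0.48
√T = √1 = 1.0000
φ(d₁) = φ(0.48) = 0.3555
vega = S·φ(d₁)·√T = 197·0.3555·1.0000 = 70.0335
(Vega is the same for a European call and put with the same parameters.)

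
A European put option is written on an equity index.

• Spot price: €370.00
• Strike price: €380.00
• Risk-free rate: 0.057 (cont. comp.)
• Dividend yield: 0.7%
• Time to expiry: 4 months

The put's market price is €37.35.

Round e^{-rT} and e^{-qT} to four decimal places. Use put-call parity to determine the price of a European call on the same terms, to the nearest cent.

€33.64

e^(−qT) = e^(−0.007·0.3333) = 0.9977;  e^(−rT) = e^(−0.057·0.3333) = 0.9812
Put-call parity: C − P = S·e^(−qT) − K·e^(−rT) = 370·0.9977 − 380·0.9812 = 369.1490 − 372.8560 = -3.7070
C = P + (C − P) = 37.35 + (-3.7070) = 33.6430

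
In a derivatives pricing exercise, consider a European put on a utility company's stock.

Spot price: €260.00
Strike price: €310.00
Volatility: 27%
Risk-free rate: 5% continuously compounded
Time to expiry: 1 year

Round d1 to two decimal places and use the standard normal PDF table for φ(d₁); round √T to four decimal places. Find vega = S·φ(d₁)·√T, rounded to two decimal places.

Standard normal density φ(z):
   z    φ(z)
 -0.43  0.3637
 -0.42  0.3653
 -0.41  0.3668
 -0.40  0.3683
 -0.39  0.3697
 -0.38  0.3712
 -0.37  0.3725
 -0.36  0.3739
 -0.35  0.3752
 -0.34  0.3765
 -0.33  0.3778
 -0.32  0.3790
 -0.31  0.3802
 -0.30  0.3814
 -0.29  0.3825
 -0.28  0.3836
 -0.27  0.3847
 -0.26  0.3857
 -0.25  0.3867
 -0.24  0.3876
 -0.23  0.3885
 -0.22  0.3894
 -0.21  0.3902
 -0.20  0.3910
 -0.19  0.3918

σ√T = 0.27 × 1.0000 = 0.2700
ln(S/K) + (r + σ²/2)T = ln(260/310) + (0.05 + 0.27²/2)·1 = -0.1759 + 0.0864 = -0.0894
d₁ = -0.0894 / 0.2700 = -0.3313 ≈ -0.33
√T = √1 = 1.0000
φ(d₁) = φ(-0.33) = 0.3778
vega = S·φ(d₁)·√T = 260·0.3778·1.0000 = 98.2280
(The call has the same vega.)

98.23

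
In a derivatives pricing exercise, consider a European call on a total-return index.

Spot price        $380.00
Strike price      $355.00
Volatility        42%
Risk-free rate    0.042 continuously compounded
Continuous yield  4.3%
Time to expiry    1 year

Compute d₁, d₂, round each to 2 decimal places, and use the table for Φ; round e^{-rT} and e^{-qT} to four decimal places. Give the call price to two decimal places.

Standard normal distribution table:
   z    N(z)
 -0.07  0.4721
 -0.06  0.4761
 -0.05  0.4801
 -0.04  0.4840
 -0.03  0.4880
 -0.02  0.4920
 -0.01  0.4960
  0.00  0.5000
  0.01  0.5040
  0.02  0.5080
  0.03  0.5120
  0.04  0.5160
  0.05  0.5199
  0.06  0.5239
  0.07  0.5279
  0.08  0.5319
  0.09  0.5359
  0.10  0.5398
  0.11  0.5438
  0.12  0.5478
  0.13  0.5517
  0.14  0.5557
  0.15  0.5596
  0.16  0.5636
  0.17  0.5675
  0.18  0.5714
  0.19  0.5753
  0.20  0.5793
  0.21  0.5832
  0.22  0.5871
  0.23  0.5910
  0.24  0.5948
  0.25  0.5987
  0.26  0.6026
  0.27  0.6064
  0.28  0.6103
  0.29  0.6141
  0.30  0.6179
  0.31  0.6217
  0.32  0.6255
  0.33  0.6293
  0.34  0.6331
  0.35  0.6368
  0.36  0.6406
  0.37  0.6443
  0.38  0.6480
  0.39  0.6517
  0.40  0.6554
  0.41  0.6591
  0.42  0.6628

σ√T = 0.42·√1 = 0.4200
d₁ = [ln(380/355) + (0.042 − 0.043 + 0.42²/2)·1] / 0.4200 = [0.0681 + 0.0872] / 0.4200 = 0.3697 which rounds to 0.37
d₂ = d₁ − σ√T = 0.3697 − 0.4200 = -0.0503 which rounds to -0.05
exp(−qT) = exp(−0.043·1) = 0.9579;  exp(−rT) = exp(−0.042·1) = 0.9589
N(d₁) = N(0.37) = 0.6443;  N(d₂) = N(-0.05) = 0.4801
C = 380·0.9579·0.6443 − 355·0.9589·0.4801 = 234.5265 − 163.4306 = 71.0959

$71.10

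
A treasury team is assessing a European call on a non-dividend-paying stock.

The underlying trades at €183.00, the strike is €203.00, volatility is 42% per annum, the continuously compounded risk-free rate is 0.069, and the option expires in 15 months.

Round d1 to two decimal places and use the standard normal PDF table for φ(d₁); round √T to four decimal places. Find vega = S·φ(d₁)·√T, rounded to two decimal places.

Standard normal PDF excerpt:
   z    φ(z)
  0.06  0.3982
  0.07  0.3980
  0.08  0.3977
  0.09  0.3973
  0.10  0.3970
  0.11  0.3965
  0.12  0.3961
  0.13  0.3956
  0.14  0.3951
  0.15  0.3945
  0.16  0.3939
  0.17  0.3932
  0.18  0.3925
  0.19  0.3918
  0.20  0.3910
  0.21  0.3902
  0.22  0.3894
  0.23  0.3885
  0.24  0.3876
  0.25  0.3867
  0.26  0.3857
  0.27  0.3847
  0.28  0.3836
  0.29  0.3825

80.00

σ√T = 0.42·√1.25 = 0.4696
d₁ = [ln(183/203) + (0.069 + ½·0.42²)·1.25] / (σ√T) = (-0.1037 + 0.1965) / 0.4696 = 0.1976 → 0.20
√T = √1.25 = 1.1180
φ(d₁) = φ(0.20) = 0.3910
vega = S·φ(d₁)·√T = 183·0.3910·1.1180 = 79.9963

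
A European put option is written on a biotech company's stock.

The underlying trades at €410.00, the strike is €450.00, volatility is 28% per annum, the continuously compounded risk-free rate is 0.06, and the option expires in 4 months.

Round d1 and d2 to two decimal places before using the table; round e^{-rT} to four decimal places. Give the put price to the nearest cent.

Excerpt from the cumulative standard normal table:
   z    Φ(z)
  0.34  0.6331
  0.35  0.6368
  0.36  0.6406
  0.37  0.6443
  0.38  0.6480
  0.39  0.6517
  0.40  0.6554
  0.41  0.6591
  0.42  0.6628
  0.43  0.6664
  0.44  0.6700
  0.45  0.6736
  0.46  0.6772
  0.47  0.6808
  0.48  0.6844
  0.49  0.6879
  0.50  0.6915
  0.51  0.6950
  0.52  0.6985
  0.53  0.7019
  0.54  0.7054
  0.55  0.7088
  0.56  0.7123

€45.44

σ√T = 0.28 × 0.5774 = 0.1617
d₁ = [ln(410/450) + (0.06 + ½·0.28²)·0.3333] / (σ√T) = (-0.0931 + 0.0331) / 0.1617 = -0.3713 ≈ -0.37
d₂ = -0.3713 − 0.1617 = -0.5330 ≈ -0.53
e^(−rT) = e^(−0.06·0.3333) = 0.9802
P = 450·0.9802·N(0.53) − 410·N(0.37) = 450·0.9802·0.7019 − 410·0.6443 = 309.6011 − 264.1630 = 45.4381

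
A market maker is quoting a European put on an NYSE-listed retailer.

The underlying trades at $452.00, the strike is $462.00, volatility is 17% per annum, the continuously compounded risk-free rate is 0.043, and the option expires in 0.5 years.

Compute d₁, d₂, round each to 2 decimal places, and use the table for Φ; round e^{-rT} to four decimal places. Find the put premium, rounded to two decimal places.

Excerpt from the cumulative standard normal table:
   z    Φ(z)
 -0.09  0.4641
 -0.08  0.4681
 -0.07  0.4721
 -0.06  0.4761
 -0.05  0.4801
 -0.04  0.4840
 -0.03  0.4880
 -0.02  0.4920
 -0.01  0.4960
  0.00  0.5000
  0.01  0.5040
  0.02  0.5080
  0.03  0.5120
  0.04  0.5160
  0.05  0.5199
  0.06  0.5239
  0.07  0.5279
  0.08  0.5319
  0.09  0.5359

$21.69

σ√T = 0.17 × 0.7071 = 0.1202
ln(S/K) + (r + σ²/2)T = ln(452/462) + (0.043 + 0.17²/2)·0.5 = -0.0219 + 0.0287 = 0.0068
d₁ = 0.0068 / 0.1202 = 0.0569 ⇒ 0.06
d₂ = d₁ − σ√T = 0.0569 − 0.1202 = -0.0633 ⇒ -0.06
e^(−rT) = e^(−0.043·0.5) = 0.9787
N(−d₂) = N(0.06) = 0.5239;  N(−d₁) = N(-0.06) = 0.4761
P = 462·0.9787·0.5239 − 452·0.4761 = 236.8863 − 215.1972 = 21.6891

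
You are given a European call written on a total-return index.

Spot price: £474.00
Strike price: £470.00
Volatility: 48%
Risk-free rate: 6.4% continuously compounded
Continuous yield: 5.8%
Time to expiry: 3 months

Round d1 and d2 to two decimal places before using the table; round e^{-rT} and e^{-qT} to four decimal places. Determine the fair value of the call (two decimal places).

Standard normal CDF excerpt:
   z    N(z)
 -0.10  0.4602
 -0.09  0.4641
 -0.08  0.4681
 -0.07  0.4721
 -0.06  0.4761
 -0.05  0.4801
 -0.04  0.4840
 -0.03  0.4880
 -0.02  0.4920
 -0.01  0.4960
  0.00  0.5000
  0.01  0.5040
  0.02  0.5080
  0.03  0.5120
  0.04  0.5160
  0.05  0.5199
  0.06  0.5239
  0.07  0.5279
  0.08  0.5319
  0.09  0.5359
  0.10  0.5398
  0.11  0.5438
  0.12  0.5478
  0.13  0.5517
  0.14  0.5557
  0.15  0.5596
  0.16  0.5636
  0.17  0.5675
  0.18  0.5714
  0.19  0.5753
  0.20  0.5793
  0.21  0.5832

£46.79

σ√T = 0.48 × 0.5000 = 0.2400
d₁ = [ln(474/470) + (0.064 − 0.058 + ½·0.48²)·0.25] / (σ√T) = (0.0085 + 0.0303) / 0.2400 = 0.1616 which rounds to 0.16
d₂ = 0.1616 − 0.2400 = -0.0784 which rounds to -0.08
e^(−qT) = e^(−0.058·0.25) = 0.9856;  e^(−rT) = e^(−0.064·0.25) = 0.9841
N(d₁) = N(0.16) = 0.5636;  N(d₂) = N(-0.08) = 0.4681
C = 474·0.9856·0.5636 − 470·0.9841·0.4681 = 263.2995 − 216.5089 = 46.7906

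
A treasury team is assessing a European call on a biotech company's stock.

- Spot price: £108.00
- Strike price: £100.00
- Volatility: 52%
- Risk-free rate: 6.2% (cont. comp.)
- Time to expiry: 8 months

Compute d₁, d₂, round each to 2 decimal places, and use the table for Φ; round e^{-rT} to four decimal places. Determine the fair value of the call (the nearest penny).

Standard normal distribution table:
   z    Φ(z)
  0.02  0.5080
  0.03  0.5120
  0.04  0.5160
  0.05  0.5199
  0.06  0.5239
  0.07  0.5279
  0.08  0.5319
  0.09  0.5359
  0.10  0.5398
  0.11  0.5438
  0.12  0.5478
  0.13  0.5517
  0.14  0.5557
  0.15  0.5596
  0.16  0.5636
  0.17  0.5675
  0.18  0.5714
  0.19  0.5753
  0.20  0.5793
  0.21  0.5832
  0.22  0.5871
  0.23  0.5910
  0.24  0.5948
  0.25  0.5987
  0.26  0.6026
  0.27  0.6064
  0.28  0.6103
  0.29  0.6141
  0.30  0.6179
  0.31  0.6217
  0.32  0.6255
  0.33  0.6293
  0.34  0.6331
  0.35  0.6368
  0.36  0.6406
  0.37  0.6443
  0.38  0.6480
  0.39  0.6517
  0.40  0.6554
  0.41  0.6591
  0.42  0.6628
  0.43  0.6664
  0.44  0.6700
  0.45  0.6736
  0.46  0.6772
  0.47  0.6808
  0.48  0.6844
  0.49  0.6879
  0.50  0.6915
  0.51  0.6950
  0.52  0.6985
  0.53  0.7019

σ√T = 0.52 × 0.8165 = 0.4246
d₁ = [ln(108/100) + (0.062 + 0.52²/2)·0.6667] / 0.4246 = [0.0770 + 0.1315] / 0.4246 = 0.4909 ≈ 0.49
d₂ = d₁ − σ√T = 0.4909 − 0.4246 = 0.0663 ≈ 0.07
exp(−rT) = exp(−0.062·0.6667) = 0.9595
N(d₁) = N(0.49) = 0.6879;  N(d₂) = N(0.07) = 0.5279
C = 108·0.6879 − 100·0.9595·0.5279 = 74.2932 − 50.6520 = 23.6412

£23.64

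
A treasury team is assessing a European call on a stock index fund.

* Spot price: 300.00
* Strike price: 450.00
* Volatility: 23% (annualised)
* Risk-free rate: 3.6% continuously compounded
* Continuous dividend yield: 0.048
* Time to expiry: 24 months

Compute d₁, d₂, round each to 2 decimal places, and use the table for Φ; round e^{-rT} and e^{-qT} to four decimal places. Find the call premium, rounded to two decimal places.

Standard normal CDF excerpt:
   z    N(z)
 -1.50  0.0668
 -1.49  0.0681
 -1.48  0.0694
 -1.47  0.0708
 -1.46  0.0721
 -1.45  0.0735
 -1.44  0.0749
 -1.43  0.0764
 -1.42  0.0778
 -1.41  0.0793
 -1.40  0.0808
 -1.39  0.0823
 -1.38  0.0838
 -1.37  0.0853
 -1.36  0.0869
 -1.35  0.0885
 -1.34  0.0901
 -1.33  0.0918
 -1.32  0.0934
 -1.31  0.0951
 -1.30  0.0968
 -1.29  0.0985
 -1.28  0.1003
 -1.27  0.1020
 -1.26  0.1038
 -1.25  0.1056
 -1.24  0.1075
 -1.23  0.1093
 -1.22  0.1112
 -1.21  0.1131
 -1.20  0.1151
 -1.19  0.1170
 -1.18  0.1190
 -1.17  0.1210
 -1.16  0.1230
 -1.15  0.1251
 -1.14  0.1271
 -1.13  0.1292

T = 2;  σ√T = 0.3253
d₁ = [ln(300/450) + (0.036 − 0.048 + 0.23²/2)·2] / 0.3253 = [-0.4055 + 0.0289] / 0.3253 = -1.1577 ≈ -1.16
d₂ = d₁ − σ√T = -1.1577 − 0.3253 = -1.4830 ≈ -1.48
exp(−qT) = exp(−0.048·2) = 0.9085;  exp(−rT) = exp(−0.036·2) = 0.9305
N(d₁) = N(-1.16) = 0.1230;  N(d₂) = N(-1.48) = 0.0694
C = 300·0.9085·0.1230 − 450·0.9305·0.0694 = 33.5237 − 29.0595 = 4.4641

4.46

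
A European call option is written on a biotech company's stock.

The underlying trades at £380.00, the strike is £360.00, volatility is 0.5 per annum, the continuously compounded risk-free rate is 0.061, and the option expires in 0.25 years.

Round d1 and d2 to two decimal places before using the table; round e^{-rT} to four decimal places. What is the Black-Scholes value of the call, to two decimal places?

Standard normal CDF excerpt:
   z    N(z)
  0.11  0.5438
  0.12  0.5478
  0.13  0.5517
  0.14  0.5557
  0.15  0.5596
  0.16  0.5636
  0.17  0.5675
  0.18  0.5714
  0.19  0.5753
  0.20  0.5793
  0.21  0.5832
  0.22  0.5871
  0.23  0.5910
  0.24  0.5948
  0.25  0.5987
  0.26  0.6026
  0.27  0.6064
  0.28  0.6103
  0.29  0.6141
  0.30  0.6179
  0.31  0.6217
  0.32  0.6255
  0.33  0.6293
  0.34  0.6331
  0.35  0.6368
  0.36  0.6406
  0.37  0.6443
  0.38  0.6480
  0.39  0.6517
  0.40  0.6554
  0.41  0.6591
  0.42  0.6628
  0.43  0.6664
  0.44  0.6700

σ√T = 0.5 × 0.5000 = 0.2500
d₁ = [ln(380/360) + (0.061 + 0.5²/2)·0.25] / 0.2500 = [0.0541 + 0.0465] / 0.2500 = 0.4023 ≈ 0.40
d₂ = d₁ − σ√T = 0.4023 − 0.2500 = 0.1523 ≈ 0.15
exp(−rT) = exp(−0.061·0.25) = 0.9849
N(d₁) = N(0.40) = 0.6554;  N(d₂) = N(0.15) = 0.5596
C = 380·0.6554 − 360·0.9849·0.5596 = 249.0520 − 198.4140 = 50.6380

£50.64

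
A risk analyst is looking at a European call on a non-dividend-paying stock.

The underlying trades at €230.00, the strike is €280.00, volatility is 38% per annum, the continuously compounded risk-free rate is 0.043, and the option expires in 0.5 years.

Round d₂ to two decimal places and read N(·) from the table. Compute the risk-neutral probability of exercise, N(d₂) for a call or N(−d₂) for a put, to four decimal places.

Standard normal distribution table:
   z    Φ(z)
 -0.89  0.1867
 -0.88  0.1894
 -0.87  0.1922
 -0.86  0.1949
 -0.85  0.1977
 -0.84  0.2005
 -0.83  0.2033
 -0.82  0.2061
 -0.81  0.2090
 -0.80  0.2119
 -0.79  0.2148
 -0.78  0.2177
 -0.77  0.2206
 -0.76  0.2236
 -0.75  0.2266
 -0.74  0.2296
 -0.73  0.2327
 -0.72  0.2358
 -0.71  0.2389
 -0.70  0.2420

0.2148

T = 0.5;  σ√T = 0.2687
d₁ = [ln(230/280) + (0.043 + 0.38²/2)·0.5] / 0.2687 = [-0.1967 + 0.0576] / 0.2687 = -0.5177 which rounds to -0.52
d₂ = d₁ − σ√T = -0.5177 − 0.2687 = -0.7864 which rounds to -0.79
Pr(exercise) under Q = N(d₂) = 0.2148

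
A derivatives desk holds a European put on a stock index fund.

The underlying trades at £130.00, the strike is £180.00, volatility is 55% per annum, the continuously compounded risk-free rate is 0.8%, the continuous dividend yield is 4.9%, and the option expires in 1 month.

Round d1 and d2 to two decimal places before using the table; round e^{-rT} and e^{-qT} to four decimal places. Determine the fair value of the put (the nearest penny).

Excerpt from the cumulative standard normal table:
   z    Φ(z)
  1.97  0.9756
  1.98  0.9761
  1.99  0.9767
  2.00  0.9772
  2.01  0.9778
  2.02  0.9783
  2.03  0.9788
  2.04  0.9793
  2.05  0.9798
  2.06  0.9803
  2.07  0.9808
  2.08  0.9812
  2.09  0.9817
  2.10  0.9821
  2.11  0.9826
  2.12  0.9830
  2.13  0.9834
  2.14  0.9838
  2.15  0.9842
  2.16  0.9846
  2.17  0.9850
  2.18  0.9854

σ√T = 0.55 × 0.2887 = 0.1588
d₁ = [ln(130/180) + (0.008 − 0.049 + 0.55²/2)·0.08333] / 0.1588 = [-0.3254 + 0.0092] / 0.1588 = -1.9918 ⇒ -1.99
d₂ = d₁ − σ√T = -1.9918 − 0.1588 = -2.1505 ⇒ -2.15
exp(−qT) = exp(−0.049·0.08333) = 0.9959;  exp(−rT) = exp(−0.008·0.08333) = 0.9993
P = 180·0.9993·N(2.15) − 130·0.9959·N(1.99) = 180·0.9993·0.9842 − 130·0.9959·0.9767 = 177.0320 − 126.4504 = 50.5816

£50.58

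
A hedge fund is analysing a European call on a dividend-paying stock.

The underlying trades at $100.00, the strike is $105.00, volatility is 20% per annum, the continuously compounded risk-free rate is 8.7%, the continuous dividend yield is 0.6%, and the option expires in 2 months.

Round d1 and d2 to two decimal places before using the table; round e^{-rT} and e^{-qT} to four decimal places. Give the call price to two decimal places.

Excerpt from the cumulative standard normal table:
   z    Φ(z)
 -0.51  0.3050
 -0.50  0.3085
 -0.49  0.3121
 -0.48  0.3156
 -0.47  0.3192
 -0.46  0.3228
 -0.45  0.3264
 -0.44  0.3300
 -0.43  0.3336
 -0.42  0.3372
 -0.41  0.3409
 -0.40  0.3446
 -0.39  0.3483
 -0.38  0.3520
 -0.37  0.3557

σ√T = 0.2·√0.1667 = 0.0816
d₁ = [ln(100/105) + (0.087 − 0.006 + 0.2²/2)·0.1667] / 0.0816 = [-0.0488 + 0.0168] / 0.0816 = -0.3914 → -0.39
d₂ = d₁ − σ√T = -0.3914 − 0.0816 = -0.4730 → -0.47
e^(−qT) = e^(−0.006·0.1667) = 0.9990;  e^(−rT) = e^(−0.087·0.1667) = 0.9856
N(d₁) = N(-0.39) = 0.3483;  N(d₂) = N(-0.47) = 0.3192
C = 100·0.9990·0.3483 − 105·0.9856·0.3192 = 34.7952 − 33.0334 = 1.7618

$1.76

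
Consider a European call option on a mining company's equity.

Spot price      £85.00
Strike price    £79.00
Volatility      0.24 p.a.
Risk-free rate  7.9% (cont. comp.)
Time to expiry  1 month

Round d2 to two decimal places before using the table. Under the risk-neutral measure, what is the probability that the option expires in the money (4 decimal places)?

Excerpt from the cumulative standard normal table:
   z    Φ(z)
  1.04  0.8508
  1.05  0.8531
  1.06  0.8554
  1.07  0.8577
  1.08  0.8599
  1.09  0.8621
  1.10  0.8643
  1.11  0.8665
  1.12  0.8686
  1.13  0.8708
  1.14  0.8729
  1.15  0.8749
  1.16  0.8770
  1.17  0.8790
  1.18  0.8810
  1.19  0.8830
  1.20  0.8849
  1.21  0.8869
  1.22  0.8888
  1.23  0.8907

T = 0.08333;  σ√T = 0.0693
d₁ = [ln(85/79) + (0.079 + 0.24²/2)·0.08333] / 0.0693 = [0.0732 + 0.0090] / 0.0693 = 1.1863 → 1.19
d₂ = d₁ − σ√T = 1.1863 − 0.0693 = 1.1170 → 1.12
Pr(exercise) under Q = N(d₂) = 0.8686

0.8686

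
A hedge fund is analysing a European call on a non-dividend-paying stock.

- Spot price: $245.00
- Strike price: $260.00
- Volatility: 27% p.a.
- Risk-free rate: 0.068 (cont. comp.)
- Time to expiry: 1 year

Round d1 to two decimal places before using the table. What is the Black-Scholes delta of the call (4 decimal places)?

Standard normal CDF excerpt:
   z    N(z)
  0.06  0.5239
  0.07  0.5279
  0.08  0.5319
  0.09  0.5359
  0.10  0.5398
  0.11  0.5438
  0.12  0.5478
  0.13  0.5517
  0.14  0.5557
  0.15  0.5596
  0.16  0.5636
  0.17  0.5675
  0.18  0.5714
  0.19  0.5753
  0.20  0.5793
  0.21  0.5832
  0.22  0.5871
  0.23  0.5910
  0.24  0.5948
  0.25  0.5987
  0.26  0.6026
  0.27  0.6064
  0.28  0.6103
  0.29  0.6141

T = 1;  σ√T = 0.2700
d₁ = [ln(245/260) + (0.068 + 0.27²/2)·1] / 0.2700 = [-0.0594 + 0.1045] / 0.2700 = 0.1668 which rounds to 0.17
N(d₁) = N(0.17) = 0.5675
Δ_call = N(d₁) = 0.5675

0.5675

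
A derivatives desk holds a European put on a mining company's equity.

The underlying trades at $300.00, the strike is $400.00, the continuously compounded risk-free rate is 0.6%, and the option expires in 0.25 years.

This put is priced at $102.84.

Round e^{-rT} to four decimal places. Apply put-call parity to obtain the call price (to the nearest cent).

exp(−rT) = exp(−0.006·0.25) = 0.9985
Put-call parity: C − P = S − K·e^(−rT) = 300 − 400·0.9985 = 300 − 399.4000 = -99.4000
C = P + (C − P) = 102.84 + (-99.4000) = 3.4400

$3.44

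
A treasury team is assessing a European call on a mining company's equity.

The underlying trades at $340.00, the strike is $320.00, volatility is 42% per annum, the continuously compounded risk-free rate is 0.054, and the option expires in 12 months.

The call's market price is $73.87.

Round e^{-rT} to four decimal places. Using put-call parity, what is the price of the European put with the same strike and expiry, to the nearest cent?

$37.04

e^(−rT) = e^(−0.054·1) = 0.9474
Put-call parity: C − P = S − K·e^(−rT) = 340 − 320·0.9474 = 340 − 303.1680 = 36.8320
P = C − (C − P) = 73.87 − (36.8320) = 37.0380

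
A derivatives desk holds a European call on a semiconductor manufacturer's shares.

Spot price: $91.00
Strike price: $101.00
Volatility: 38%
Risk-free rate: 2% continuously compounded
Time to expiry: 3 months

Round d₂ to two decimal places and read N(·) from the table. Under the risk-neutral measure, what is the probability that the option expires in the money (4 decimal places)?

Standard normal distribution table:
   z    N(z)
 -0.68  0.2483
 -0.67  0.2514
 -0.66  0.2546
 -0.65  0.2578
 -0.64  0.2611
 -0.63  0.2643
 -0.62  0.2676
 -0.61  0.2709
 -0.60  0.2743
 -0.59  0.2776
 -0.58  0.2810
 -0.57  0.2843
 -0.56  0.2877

T = 0.25;  σ√T = 0.1900
d₁ = [ln(91/101) + (0.02 + 0.38²/2)·0.25] / 0.1900 = [-0.1043 + 0.0231] / 0.1900 = -0.4274 ≈ -0.43
d₂ = d₁ − σ√T = -0.4274 − 0.1900 = -0.6174 ≈ -0.62
Risk-neutral Pr[S_T > K] = N(d₂) = N(-0.62) = 0.2676

0.2676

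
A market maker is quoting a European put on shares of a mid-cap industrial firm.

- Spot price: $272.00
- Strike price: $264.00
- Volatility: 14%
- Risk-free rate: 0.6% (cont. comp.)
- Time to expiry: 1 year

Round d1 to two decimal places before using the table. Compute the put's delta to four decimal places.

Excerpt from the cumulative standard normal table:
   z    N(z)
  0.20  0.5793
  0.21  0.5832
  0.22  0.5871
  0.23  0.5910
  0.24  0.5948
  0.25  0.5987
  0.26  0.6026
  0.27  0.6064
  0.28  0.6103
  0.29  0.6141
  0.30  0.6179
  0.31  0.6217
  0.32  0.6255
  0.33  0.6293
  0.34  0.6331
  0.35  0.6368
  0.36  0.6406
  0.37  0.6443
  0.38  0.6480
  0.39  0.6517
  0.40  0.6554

-0.3707

σ√T = 0.14 × 1.0000 = 0.1400
ln(S/K) + (r + σ²/2)T = ln(272/264) + (0.006 + 0.14²/2)·1 = 0.0299 + 0.0158 = 0.0457
d₁ = 0.0457 / 0.1400 = 0.3261 which rounds to 0.33
N(d₁) = N(0.33) = 0.6293
Δ_put = N(d₁) − 1 = 0.6293 − 1 = -0.3707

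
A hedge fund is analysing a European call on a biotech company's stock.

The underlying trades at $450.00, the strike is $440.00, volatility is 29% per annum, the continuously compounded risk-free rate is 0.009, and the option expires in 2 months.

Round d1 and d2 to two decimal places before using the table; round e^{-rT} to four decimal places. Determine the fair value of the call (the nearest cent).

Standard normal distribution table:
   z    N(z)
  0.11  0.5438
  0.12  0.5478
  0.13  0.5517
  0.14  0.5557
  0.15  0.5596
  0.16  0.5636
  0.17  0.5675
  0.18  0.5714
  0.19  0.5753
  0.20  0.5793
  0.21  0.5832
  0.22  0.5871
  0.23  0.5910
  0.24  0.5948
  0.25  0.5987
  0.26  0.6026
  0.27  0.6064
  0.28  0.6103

$27.03

T = 0.1667;  σ√T = 0.1184
d₁ = [ln(450/440) + (0.009 + 0.29²/2)·0.1667] / 0.1184 = [0.0225 + 0.0085] / 0.1184 = 0.2617 ⇒ 0.26
d₂ = d₁ − σ√T = 0.2617 − 0.1184 = 0.1433 ⇒ 0.14
e^(−rT) = e^(−0.009·0.1667) = 0.9985
C = 450·N(0.26) − 440·0.9985·N(0.14) = 450·0.6026 − 440·0.9985·0.5557 = 271.1700 − 244.1412 = 27.0288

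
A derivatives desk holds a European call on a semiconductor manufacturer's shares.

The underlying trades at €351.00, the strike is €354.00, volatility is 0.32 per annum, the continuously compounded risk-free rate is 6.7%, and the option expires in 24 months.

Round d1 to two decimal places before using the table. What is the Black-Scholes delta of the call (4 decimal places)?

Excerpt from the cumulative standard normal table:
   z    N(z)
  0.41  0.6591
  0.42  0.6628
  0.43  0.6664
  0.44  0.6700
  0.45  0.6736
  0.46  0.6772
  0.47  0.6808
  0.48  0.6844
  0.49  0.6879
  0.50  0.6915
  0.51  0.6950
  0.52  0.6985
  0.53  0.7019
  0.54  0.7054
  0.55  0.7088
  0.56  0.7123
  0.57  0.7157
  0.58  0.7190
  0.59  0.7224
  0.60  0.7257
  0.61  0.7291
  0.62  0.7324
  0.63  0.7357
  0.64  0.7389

0.6915

σ√T = 0.32·√2 = 0.4525
d₁ = [ln(351/354) + (0.067 + 0.32²/2)·2] / 0.4525 = [-0.0085 + 0.2364] / 0.4525 = 0.5036 ≈ 0.50
N(d₁) = N(0.50) = 0.6915
Δ_call = N(d₁) = 0.6915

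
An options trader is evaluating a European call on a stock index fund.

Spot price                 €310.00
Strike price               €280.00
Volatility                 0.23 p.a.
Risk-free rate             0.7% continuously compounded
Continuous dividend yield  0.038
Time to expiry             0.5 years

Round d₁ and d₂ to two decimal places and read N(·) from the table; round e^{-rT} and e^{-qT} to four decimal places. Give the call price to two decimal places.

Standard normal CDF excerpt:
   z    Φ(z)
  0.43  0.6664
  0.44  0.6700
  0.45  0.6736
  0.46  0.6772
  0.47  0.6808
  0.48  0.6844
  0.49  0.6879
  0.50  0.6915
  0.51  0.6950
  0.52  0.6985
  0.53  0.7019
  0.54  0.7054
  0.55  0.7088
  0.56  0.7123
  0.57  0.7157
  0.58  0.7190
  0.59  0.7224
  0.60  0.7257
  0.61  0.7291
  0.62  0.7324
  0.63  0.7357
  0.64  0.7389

σ√T = 0.23·√0.5 = 0.1626
ln(S/K) + (r − q + σ²/2)T = ln(310/280) + (0.007 − 0.038 + 0.23²/2)·0.5 = 0.1018 − 0.0023 = 0.0995
d₁ = 0.0995 / 0.1626 = 0.6118 ⇒ 0.61
d₂ = d₁ − σ√T = 0.6118 − 0.1626 = 0.4492 ⇒ 0.45
e^(−qT) = e^(−0.038·0.5) = 0.9812;  e^(−rT) = e^(−0.007·0.5) = 0.9965
N(d₁) = N(0.61) = 0.7291;  N(d₂) = N(0.45) = 0.6736
C = 310·0.9812·0.7291 − 280·0.9965·0.6736 = 221.7718 − 187.9479 = 33.8239

€33.82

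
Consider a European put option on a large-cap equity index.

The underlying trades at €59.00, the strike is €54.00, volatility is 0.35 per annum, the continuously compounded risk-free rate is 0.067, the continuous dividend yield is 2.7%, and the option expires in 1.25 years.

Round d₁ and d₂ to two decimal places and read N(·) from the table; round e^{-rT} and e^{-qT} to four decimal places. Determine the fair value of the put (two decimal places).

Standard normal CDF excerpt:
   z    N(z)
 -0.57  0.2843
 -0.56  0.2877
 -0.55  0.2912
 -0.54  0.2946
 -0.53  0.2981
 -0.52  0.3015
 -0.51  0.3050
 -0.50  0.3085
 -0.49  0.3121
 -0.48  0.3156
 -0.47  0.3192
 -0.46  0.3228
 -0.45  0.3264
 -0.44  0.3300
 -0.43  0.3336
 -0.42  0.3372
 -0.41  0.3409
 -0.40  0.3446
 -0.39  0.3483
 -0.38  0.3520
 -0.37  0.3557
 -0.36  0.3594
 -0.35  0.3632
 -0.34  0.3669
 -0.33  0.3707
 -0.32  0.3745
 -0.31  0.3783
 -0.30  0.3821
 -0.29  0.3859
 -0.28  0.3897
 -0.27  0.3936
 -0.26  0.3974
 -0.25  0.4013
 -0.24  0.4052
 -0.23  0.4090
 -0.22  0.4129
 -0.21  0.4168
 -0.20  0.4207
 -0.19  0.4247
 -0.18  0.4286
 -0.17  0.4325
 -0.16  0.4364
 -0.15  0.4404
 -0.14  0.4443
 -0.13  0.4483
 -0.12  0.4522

€5.06

σ√T = 0.35·√1.25 = 0.3913
ln(S/K) + (r − q + σ²/2)T = ln(59/54) + (0.067 − 0.027 + 0.35²/2)·1.25 = 0.0886 + 0.1266 = 0.2151
d₁ = 0.2151 / 0.3913 = 0.5497 ≈ 0.55
d₂ = d₁ − σ√T = 0.5497 − 0.3913 = 0.1584 ≈ 0.16
exp(−qT) = exp(−0.027·1.25) = 0.9668;  exp(−rT) = exp(−0.067·1.25) = 0.9197
N(−d₂) = N(-0.16) = 0.4364;  N(−d₁) = N(-0.55) = 0.2912
P = 54·0.9197·0.4364 − 59·0.9668·0.2912 = 21.6733 − 16.6104 = 5.0629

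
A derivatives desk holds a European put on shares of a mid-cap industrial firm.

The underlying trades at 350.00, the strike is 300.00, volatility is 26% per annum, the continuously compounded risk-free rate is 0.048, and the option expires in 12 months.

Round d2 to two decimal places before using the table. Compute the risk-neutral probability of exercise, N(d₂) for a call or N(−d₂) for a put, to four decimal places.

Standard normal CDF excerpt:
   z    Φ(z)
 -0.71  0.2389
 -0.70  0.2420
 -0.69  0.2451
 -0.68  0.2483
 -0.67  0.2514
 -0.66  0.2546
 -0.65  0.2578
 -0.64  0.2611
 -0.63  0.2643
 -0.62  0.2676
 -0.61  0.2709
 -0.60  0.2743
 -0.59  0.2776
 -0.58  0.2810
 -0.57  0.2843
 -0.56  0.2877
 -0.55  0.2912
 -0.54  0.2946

σ√T = 0.26·√1 = 0.2600
ln(S/K) + (r + σ²/2)T = ln(350/300) + (0.048 + 0.26²/2)·1 = 0.1542 + 0.0818 = 0.2360
d₁ = 0.2360 / 0.2600 = 0.9075 → 0.91
d₂ = d₁ − σ√T = 0.9075 − 0.2600 = 0.6475 → 0.65
Risk-neutral Pr[S_T < K] = N(−d₂) = N(-0.65) = 0.2578

0.2578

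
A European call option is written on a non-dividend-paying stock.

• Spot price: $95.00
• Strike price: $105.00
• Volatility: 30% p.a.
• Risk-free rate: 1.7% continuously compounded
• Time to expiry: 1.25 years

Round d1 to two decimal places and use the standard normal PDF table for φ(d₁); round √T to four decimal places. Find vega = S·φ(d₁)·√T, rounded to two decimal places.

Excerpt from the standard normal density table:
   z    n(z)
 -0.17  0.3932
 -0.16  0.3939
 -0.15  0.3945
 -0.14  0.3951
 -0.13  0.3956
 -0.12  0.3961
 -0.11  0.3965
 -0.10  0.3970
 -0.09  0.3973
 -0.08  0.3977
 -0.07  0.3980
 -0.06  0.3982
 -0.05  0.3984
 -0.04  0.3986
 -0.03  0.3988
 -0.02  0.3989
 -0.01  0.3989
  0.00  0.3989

σ√T = 0.3·√1.25 = 0.3354
ln(S/K) + (r + σ²/2)T = ln(95/105) + (0.017 + 0.3²/2)·1.25 = -0.1001 + 0.0775 = -0.0226
d₁ = -0.0226 / 0.3354 = -0.0673 → -0.07
√T = √1.25 = 1.1180
φ(d₁) = φ(-0.07) = 0.3980
vega = S·φ(d₁)·√T = 95·0.3980·1.1180 = 42.2716
(Call and put vega coincide under Black-Scholes.)

42.27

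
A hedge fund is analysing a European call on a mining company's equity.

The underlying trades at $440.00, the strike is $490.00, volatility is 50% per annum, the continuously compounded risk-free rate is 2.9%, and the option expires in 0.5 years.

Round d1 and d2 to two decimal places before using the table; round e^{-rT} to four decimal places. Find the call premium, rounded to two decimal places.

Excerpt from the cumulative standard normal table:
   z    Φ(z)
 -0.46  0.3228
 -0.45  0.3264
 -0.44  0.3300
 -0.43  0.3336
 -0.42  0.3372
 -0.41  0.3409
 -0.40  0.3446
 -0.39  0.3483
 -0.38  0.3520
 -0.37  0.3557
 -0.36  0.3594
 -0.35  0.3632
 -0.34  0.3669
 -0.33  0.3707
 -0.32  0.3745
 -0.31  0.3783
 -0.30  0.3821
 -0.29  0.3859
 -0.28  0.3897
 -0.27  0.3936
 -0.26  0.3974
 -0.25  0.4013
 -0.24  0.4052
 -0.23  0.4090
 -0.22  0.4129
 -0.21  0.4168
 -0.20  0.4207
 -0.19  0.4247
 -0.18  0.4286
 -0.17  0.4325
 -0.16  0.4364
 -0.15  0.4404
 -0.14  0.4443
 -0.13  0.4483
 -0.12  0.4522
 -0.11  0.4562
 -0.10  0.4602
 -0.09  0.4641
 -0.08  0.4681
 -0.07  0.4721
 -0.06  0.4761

T = 0.5;  σ√T = 0.3536
d₁ = [ln(440/490) + (0.029 + ½·0.5²)·0.5] / (σ√T) = (-0.1076 + 0.0770) / 0.3536 = -0.0866 ⇒ -0.09
d₂ = -0.0866 − 0.3536 = -0.4402 ⇒ -0.44
exp(−rT) = exp(−0.029·0.5) = 0.9856
N(d₁) = N(-0.09) = 0.4641;  N(d₂) = N(-0.44) = 0.3300
C = 440·0.4641 − 490·0.9856·0.3300 = 204.2040 − 159.3715 = 44.8325

$44.83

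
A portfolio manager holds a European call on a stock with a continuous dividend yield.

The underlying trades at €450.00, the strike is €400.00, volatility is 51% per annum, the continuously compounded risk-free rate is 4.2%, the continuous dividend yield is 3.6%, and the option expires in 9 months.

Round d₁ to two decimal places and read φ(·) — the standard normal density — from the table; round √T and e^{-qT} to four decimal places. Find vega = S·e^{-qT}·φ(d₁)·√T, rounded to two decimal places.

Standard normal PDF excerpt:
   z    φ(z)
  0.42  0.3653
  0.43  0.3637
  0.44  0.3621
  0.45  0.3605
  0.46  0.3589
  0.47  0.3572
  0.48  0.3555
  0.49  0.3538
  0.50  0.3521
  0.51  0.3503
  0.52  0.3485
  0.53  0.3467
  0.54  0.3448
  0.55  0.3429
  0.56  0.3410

σ√T = 0.51·√0.75 = 0.4417
d₁ = [ln(450/400) + (0.042 − 0.036 + 0.51²/2)·0.75] / 0.4417 = [0.1178 + 0.1020] / 0.4417 = 0.4977 → 0.50
√T = √0.75 = 0.8660
φ(d₁) = φ(0.50) = 0.3521
exp(−qT) = exp(−0.036·0.75) = 0.9734
vega = S·exp(−qT)·φ(d₁)·√T = 450·0.9734·0.3521·0.8660 = 133.5635

133.56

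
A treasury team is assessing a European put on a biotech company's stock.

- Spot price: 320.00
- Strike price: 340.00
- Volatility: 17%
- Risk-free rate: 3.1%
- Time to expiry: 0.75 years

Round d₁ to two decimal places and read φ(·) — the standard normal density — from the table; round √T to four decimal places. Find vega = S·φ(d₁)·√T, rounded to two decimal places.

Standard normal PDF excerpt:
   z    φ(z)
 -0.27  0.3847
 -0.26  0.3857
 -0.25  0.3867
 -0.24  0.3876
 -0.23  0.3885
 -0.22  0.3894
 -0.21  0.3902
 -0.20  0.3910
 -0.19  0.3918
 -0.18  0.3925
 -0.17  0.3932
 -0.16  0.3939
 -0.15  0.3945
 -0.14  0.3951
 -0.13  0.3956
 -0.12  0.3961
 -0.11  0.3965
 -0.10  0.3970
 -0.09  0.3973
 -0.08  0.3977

108.77

σ√T = 0.17 × 0.8660 = 0.1472
d₁ = [ln(320/340) + (0.031 + 0.17²/2)·0.75] / 0.1472 = [-0.0606 + 0.0341] / 0.1472 = -0.1802 which rounds to -0.18
√T = √0.75 = 0.8660
φ(d₁) = φ(-0.18) = 0.3925
vega = S·φ(d₁)·√T = 320·0.3925·0.8660 = 108.7696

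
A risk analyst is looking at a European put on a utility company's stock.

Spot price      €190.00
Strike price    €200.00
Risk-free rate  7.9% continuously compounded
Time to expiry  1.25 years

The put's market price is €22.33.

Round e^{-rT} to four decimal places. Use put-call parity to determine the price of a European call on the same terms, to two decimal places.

€31.13

e^(−rT) = e^(−0.079·1.25) = 0.9060
Put-call parity: C − P = S − K·e^(−rT) = 190 − 200·0.9060 = 190 − 181.2000 = 8.8000
C = P + (C − P) = 22.33 + (8.8000) = 31.1300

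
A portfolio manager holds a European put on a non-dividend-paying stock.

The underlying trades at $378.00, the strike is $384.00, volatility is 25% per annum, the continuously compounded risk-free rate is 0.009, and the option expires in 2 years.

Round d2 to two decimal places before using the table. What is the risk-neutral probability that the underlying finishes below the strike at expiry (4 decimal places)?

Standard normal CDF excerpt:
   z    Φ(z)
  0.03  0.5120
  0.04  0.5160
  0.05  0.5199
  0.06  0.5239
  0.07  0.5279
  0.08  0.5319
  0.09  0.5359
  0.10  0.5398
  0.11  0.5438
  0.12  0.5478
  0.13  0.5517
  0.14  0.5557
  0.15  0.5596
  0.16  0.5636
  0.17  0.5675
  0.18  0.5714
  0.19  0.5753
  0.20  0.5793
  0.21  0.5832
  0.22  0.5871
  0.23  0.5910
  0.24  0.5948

0.5675

σ√T = 0.25 × 1.4142 = 0.3536
d₁ = [ln(378/384) + (0.009 + ½·0.25²)·2] / (σ√T) = (-0.0157 + 0.0805) / 0.3536 = 0.1831 ≈ 0.18
d₂ = 0.1831 − 0.3536 = -0.1704 ≈ -0.17
Pr(exercise) under Q = N(−d₂) = N(0.17) = 0.5675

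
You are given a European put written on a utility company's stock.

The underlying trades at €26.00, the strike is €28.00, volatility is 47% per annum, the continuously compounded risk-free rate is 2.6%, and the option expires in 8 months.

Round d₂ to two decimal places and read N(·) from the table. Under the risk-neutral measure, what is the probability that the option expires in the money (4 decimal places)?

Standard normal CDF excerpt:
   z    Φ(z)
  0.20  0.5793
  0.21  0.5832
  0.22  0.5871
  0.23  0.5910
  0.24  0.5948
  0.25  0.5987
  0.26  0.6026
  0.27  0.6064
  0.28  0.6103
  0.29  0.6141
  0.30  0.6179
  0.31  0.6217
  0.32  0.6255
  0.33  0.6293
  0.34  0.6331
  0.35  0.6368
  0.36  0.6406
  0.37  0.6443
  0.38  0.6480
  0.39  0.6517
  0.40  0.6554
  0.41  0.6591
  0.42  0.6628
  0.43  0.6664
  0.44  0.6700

0.6331

σ√T = 0.47·√0.6667 = 0.3838
d₁ = [ln(26/28) + (0.026 + 0.47²/2)·0.6667] / 0.3838 = [-0.0741 + 0.0910] / 0.3838 = 0.0439 ≈ 0.04
d₂ = d₁ − σ√T = 0.0439 − 0.3838 = -0.3398 ≈ -0.34
Pr(exercise) under Q = N(−d₂) = N(0.34) = 0.6331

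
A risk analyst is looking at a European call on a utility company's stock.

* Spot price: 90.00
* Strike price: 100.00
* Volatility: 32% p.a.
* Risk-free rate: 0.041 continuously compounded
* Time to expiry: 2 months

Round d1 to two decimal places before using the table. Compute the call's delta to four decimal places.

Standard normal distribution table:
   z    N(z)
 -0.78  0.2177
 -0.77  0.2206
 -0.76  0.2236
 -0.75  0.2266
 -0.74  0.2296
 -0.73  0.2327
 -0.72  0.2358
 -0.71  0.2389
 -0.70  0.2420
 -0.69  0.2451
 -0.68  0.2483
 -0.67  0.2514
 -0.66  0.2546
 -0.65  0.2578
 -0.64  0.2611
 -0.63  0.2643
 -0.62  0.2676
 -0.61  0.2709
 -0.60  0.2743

T = 0.1667;  σ√T = 0.1306
d₁ = [ln(90/100) + (0.041 + 0.32²/2)·0.1667] / 0.1306 = [-0.1054 + 0.0154] / 0.1306 = -0.6889 ⇒ -0.69
N(d₁) = N(-0.69) = 0.2451
Δ_call = N(d₁) = 0.2451

0.2451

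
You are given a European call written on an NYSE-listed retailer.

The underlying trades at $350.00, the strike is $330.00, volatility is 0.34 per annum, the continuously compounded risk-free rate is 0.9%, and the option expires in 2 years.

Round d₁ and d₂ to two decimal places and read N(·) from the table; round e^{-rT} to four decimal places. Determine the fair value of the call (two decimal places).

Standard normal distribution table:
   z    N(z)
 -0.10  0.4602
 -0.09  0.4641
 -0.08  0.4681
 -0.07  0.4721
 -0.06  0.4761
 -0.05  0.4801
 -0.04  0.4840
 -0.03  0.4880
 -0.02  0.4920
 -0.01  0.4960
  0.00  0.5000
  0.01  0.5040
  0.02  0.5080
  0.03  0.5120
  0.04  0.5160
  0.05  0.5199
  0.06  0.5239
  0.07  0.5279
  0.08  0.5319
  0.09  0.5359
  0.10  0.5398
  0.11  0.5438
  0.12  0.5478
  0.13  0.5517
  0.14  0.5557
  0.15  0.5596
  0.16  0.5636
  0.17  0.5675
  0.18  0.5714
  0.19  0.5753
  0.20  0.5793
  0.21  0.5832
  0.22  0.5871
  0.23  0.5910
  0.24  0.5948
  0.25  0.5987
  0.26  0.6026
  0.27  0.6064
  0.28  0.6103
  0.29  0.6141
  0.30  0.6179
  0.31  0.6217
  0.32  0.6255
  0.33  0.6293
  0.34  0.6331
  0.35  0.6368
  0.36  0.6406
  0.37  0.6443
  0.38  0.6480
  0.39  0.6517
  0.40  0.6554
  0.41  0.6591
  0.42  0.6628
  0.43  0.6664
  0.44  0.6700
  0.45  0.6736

$77.67

σ√T = 0.34 × 1.4142 = 0.4808
ln(S/K) + (r + σ²/2)T = ln(350/330) + (0.009 + 0.34²/2)·2 = 0.0588 + 0.1336 = 0.1924
d₁ = 0.1924 / 0.4808 = 0.4002 → 0.40
d₂ = d₁ − σ√T = 0.4002 − 0.4808 = -0.0806 → -0.08
exp(−rT) = exp(−0.009·2) = 0.9822
C = 350·N(0.40) − 330·0.9822·N(-0.08) = 350·0.6554 − 330·0.9822·0.4681 = 229.3900 − 151.7234 = 77.6666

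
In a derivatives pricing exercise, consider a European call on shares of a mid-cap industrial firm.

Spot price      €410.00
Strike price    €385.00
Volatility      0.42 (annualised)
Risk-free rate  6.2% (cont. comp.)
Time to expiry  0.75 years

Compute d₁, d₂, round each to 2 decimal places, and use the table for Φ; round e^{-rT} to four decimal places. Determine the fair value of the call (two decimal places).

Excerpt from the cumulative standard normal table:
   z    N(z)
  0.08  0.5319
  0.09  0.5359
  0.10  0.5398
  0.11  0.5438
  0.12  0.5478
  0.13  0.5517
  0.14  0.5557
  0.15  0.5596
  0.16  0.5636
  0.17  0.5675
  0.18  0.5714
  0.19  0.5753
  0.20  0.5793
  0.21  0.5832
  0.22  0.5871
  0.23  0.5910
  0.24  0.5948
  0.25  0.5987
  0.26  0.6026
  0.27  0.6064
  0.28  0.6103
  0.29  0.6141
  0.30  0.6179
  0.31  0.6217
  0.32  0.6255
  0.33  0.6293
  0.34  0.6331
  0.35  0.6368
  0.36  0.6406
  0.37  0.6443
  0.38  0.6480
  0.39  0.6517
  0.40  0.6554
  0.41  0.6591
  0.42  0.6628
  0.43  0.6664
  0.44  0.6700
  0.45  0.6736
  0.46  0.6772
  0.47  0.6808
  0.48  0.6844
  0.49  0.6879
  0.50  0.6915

σ√T = 0.42 × 0.8660 = 0.3637
d₁ = [ln(410/385) + (0.062 + ½·0.42²)·0.75] / (σ√T) = (0.0629 + 0.1127) / 0.3637 = 0.4827 ⇒ 0.48
d₂ = 0.4827 − 0.3637 = 0.1189 ⇒ 0.12
e^(−rT) = e^(−0.062·0.75) = 0.9546
C = 410·N(0.48) − 385·0.9546·N(0.12) = 410·0.6844 − 385·0.9546·0.5478 = 280.6040 − 201.3280 = 79.2760

€79.28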